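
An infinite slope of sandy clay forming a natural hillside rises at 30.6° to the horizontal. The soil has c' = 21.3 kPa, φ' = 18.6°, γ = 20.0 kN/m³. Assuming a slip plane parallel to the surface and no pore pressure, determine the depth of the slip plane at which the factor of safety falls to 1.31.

z = 3.28 m

Setting FS = 1.31 in FS = [c' + γz cos²β tanφ'] / [γz sinβ cosβ] and solving for z:
z = c' / [γ cosβ (FS·sinβ − cosβ·tanφ')]
  = 21.3 / [20.0·cos30.6°·(1.31·sin30.6° − cos30.6°·tan18.6°)]
  = 21.3 / [20.0·0.8607·(1.31·0.5090 − 0.8607·0.3365)]
  = 21.3 / 6.4930 = 3.280 m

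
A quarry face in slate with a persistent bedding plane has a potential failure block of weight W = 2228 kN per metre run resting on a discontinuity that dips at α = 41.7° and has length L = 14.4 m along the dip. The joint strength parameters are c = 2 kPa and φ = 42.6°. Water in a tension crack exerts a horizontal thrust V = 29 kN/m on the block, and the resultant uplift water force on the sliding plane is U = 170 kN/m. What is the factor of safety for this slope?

FS = 0.92

Resolving the block weight along and normal to the plane and applying the Mohr–Coulomb strength on the joint:
N' = W cosα − U − V sinα = 2228·cos41.7° − 170 − 29·sin41.7° = 1474.2 kN/m
Driving force T = W sinα + V cosα = 2228·sin41.7° + 29·cos41.7° = 1503.8 kN/m
Resisting force R = c·L + N'·tanφ = 2·14.4 + 1474.2·tan42.6° = 28.8 + 1355.6 = 1384.4 kN/m
FS = R / T = 1384.4 / 1503.8 = 0.921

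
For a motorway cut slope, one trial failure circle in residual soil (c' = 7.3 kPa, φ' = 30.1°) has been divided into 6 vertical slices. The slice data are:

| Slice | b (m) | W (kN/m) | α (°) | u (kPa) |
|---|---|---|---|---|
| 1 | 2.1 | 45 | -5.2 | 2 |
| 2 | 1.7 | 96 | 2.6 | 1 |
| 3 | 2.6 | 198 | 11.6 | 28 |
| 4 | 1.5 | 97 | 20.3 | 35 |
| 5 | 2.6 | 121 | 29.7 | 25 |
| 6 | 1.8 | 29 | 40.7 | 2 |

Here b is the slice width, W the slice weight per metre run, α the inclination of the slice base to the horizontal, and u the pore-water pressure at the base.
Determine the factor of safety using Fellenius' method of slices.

FS = 1.92

Ordinary method of slices: FS = Σ[c'·Δl_i + (W_i cosα_i − u_i·Δl_i)·tanφ'] / Σ W_i sinα_i, with Δl_i = b_i / cosα_i.
Slice 1: Δl = 2.1/cos(-5.2°) = 2.109 m; N'_1 = 45·cos(-5.2°) − 2·2.109 = 40.6; c'Δl = 15.39; W sinα = -4.1
Slice 2: Δl = 1.7/cos2.6° = 1.702 m; N'_2 = 96·cos2.6° − 1·1.702 = 94.2; c'Δl = 12.42; W sinα = 4.4
Slice 3: Δl = 2.6/cos11.6° = 2.654 m; N'_3 = 198·cos11.6° − 28·2.654 = 119.6; c'Δl = 19.38; W sinα = 39.8
Slice 4: Δl = 1.5/cos20.3° = 1.599 m; N'_4 = 97·cos20.3° − 35·1.599 = 35.0; c'Δl = 11.68; W sinα = 33.7
Slice 5: Δl = 2.6/cos29.7° = 2.993 m; N'_5 = 121·cos29.7° − 25·2.993 = 30.3; c'Δl = 21.85; W sinα = 60.0
Slice 6: Δl = 1.8/cos40.7° = 2.374 m; N'_6 = 29·cos40.7° − 2·2.374 = 17.2; c'Δl = 17.33; W sinα = 18.9
Σc'Δl = 98.0 kN/m; ΣN' = 336.9 kN/m; ΣW sinα = 152.6 kN/m
Resisting = 98.0 + 336.9·tan30.1° = 98.0 + 195.3 = 293.4 kN/m
FS = 293.4 / 152.6 = 1.922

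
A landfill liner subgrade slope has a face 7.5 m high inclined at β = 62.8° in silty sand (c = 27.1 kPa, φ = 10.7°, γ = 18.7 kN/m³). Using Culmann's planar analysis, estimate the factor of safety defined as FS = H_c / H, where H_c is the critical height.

FS = 1.75

H_c = (4c/γ) · sinβ cosφ / [1 − cos(β − φ)]
    = (4·27.1/18.7) · sin62.8°·cos10.7° / [1 − cos52.1°]
    = 5.797 · 0.8740 / 0.3857 = 13.13 m
FS = H_c / H = 13.13 / 7.5 = 1.751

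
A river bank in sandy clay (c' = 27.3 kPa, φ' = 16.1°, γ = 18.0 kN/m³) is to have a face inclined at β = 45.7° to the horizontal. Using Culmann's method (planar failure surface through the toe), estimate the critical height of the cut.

H_c = 31.96 m

Culmann's analysis gives the critical failure plane at α_cr = (β + φ')/2 = (45.7 + 16.1)/2 = 30.9°, and the critical height
H_c = (4c'/γ) · sinβ cosφ' / [1 − cos(β − φ')]
    = (4·27.3/18.0) · sin45.7°·cos16.1° / [1 − cos(29.6°)]
    = 6.067 · 0.7157·0.9608 / [1 − 0.8695]
    = 6.067 · 0.6876 / 0.1305
    = 31.96 m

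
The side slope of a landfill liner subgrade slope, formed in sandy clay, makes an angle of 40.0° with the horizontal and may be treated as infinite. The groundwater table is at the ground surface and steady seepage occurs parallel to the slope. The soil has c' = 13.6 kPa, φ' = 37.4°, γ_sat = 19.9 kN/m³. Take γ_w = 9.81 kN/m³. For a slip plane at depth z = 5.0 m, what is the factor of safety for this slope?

With seepage parallel to the slope and the water table at the surface, the effective normal stress on the slip plane uses the buoyant unit weight γ' = γ_sat − γ_w while the driving shear stress uses γ_sat:
FS = [c' + γ' z cos²β tanφ'] / [γ_sat z sinβ cosβ]
γ' = 19.9 − 9.81 = 10.09 kN/m³
Numerator = 13.6 + 10.09·5.0·cos²40.0°·tan37.4° = 13.6 + 10.09·5.0·0.5868·0.7646 = 36.235 kPa
Denominator = 19.9·5.0·sin40.0°·cos40.0° = 19.9·5.0·0.6428·0.7660 = 48.994 kPa
FS = 36.235 / 48.994 = 0.740

FS = 0.74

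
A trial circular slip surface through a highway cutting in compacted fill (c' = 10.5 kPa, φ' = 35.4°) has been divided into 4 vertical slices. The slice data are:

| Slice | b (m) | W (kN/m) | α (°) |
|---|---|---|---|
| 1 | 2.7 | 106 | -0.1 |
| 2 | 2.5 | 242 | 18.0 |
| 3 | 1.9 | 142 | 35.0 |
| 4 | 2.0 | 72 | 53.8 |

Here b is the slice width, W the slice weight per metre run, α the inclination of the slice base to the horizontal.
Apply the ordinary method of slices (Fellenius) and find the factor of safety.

FS = 2.18

Ordinary method of slices: FS = Σ[c'·Δl_i + (W_i cosα_i)·tanφ'] / Σ W_i sinα_i, with Δl_i = b_i / cosα_i.
Slice 1: Δl = 2.7/cos(-0.1°) = 2.700 m; N'_1 = 106·cos(-0.1°) = 106.0; c'Δl = 28.35; W sinα = -0.2
Slice 2: Δl = 2.5/cos18.0° = 2.629 m; N'_2 = 242·cos18.0° = 230.2; c'Δl = 27.60; W sinα = 74.8
Slice 3: Δl = 1.9/cos35.0° = 2.319 m; N'_3 = 142·cos35.0° = 116.3; c'Δl = 24.35; W sinα = 81.4
Slice 4: Δl = 2.0/cos53.8° = 3.386 m; N'_4 = 72·cos53.8° = 42.5; c'Δl = 35.56; W sinα = 58.1
Σc'Δl = 115.9 kN/m; ΣN' = 495.0 kN/m; ΣW sinα = 214.1 kN/m
Resisting = 115.9 + 495.0·tan35.4° = 115.9 + 351.8 = 467.6 kN/m
FS = 467.6 / 214.1 = 2.184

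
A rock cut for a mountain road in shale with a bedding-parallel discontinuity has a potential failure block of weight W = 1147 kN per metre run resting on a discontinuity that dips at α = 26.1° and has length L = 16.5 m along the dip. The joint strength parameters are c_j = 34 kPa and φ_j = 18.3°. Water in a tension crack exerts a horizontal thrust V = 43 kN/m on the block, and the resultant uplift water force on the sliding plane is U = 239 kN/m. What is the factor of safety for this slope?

Resolving the block weight along and normal to the plane and applying the Mohr–Coulomb strength on the joint:
N' = W cosα − U − V sinα = 1147·cos26.1° − 239 − 43·sin26.1° = 772.1 kN/m
Driving force T = W sinα + V cosα = 1147·sin26.1° + 43·cos26.1° = 543.2 kN/m
Resisting force R = c_j·L + N'·tanφ_j = 34·16.5 + 772.1·tan18.3° = 561.0 + 255.4 = 816.4 kN/m
FS = R / T = 816.4 / 543.2 = 1.503

FS = 1.50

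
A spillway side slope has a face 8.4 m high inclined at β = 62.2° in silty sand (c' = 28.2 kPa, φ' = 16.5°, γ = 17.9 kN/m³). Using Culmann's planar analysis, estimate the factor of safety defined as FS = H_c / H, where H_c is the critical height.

H_c = (4c'/γ) · sinβ cosφ' / [1 − cos(β − φ')]
    = (4·28.2/17.9) · sin62.2°·cos16.5° / [1 − cos45.7°]
    = 6.302 · 0.8482 / 0.3016 = 17.72 m
FS = H_c / H = 17.72 / 8.4 = 2.110

FS = 2.11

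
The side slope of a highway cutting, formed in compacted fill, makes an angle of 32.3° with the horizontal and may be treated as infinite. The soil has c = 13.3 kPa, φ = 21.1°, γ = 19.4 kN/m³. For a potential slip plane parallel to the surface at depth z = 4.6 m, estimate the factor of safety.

FS = 0.94

For an infinite slope with a slip plane parallel to the surface (no pore pressure): FS = [c + γz cos²β tanφ] / [γz sinβ cosβ].
γz = 19.4·4.6 = 89.24 kN/m²
Numerator = 13.3 + 89.24·cos²32.3°·tan21.1° = 13.3 + 89.24·0.7145·0.3859 = 37.903 kPa
Denominator = 89.24·sin32.3°·cos32.3° = 89.24·0.5344·0.8453 = 40.307 kPa
FS = 37.903 / 40.307 = 0.940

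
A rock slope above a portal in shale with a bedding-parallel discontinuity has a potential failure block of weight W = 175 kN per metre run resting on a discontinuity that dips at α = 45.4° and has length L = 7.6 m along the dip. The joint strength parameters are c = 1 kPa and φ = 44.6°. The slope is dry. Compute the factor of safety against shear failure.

FS = 1.03

Resolving the block weight along and normal to the plane and applying the Mohr–Coulomb strength on the joint:
N' = W cosα = 175·cos45.4° = 122.9 kN/m
Driving force T = W sinα = 175·sin45.4° = 124.6 kN/m
Resisting force R = c·L + N'·tanφ = 1·7.6 + 122.9·tan44.6° = 7.6 + 121.2 = 128.8 kN/m
FS = R / T = 128.8 / 124.6 = 1.033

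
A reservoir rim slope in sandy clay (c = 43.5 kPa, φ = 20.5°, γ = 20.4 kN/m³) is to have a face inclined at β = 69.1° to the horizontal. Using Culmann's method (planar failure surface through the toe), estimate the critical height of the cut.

Culmann's analysis gives the critical failure plane at α_cr = (β + φ)/2 = (69.1 + 20.5)/2 = 44.8°, and the critical height
H_c = (4c/γ) · sinβ cosφ / [1 − cos(β − φ)]
    = (4·43.5/20.4) · sin69.1°·cos20.5° / [1 − cos(48.6°)]
    = 8.529 · 0.9342·0.9367 / [1 − 0.6613]
    = 8.529 · 0.8750 / 0.3387
    = 22.04 m

H_c = 22.04 m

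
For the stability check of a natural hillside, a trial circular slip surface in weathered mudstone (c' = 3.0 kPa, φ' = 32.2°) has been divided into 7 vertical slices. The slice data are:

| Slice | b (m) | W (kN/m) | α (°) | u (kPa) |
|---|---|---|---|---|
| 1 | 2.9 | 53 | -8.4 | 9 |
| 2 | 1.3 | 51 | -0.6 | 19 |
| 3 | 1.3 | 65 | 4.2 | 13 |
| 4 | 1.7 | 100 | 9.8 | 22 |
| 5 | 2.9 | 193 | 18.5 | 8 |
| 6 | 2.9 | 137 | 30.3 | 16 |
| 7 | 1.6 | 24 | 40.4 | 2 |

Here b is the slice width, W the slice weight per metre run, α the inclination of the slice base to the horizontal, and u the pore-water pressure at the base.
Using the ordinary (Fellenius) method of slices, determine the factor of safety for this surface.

Ordinary method of slices: FS = Σ[c'·Δl_i + (W_i cosα_i − u_i·Δl_i)·tanφ'] / Σ W_i sinα_i, with Δl_i = b_i / cosα_i.
Slice 1: Δl = 2.9/cos(-8.4°) = 2.931 m; N'_1 = 53·cos(-8.4°) − 9·2.931 = 26.0; c'Δl = 8.79; W sinα = -7.7
Slice 2: Δl = 1.3/cos(-0.6°) = 1.300 m; N'_2 = 51·cos(-0.6°) − 19·1.300 = 26.3; c'Δl = 3.90; W sinα = -0.5
Slice 3: Δl = 1.3/cos4.2° = 1.304 m; N'_3 = 65·cos4.2° − 13·1.304 = 47.9; c'Δl = 3.91; W sinα = 4.8
Slice 4: Δl = 1.7/cos9.8° = 1.725 m; N'_4 = 100·cos9.8° − 22·1.725 = 60.6; c'Δl = 5.18; W sinα = 17.0
Slice 5: Δl = 2.9/cos18.5° = 3.058 m; N'_5 = 193·cos18.5° − 8·3.058 = 158.6; c'Δl = 9.17; W sinα = 61.2
Slice 6: Δl = 2.9/cos30.3° = 3.359 m; N'_6 = 137·cos30.3° − 16·3.359 = 64.5; c'Δl = 10.08; W sinα = 69.1
Slice 7: Δl = 1.6/cos40.4° = 2.101 m; N'_7 = 24·cos40.4° − 2·2.101 = 14.1; c'Δl = 6.30; W sinα = 15.6
Σc'Δl = 47.3 kN/m; ΣN' = 398.0 kN/m; ΣW sinα = 159.4 kN/m
Resisting = 47.3 + 398.0·tan32.2° = 47.3 + 250.6 = 298.0 kN/m
FS = 298.0 / 159.4 = 1.869

FS = 1.87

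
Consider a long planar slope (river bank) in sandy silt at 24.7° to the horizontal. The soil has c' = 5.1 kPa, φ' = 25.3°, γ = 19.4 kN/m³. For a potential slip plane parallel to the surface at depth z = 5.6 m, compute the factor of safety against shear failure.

FS = 1.15

For an infinite slope with a slip plane parallel to the surface (no pore pressure): FS = [c' + γz cos²β tanφ'] / [γz sinβ cosβ].
γz = 19.4·5.6 = 108.64 kN/m²
Numerator = 5.1 + 108.64·cos²24.7°·tan25.3° = 5.1 + 108.64·0.8254·0.4727 = 47.487 kPa
Denominator = 108.64·sin24.7°·cos24.7° = 108.64·0.4179·0.9085 = 41.244 kPa
FS = 47.487 / 41.244 = 1.151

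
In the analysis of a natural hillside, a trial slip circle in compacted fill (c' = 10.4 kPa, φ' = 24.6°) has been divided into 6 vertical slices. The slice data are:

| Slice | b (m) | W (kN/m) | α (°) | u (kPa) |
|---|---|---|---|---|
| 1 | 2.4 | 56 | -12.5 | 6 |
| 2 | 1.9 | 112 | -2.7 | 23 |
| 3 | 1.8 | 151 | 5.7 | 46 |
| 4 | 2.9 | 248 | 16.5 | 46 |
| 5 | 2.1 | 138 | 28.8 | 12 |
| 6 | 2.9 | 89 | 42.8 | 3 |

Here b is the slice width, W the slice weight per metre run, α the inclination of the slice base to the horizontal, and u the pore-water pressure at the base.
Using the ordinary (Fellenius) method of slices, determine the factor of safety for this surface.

FS = 1.81

Ordinary method of slices: FS = Σ[c'·Δl_i + (W_i cosα_i − u_i·Δl_i)·tanφ'] / Σ W_i sinα_i, with Δl_i = b_i / cosα_i.
Slice 1: Δl = 2.4/cos(-12.5°) = 2.458 m; N'_1 = 56·cos(-12.5°) − 6·2.458 = 39.9; c'Δl = 25.57; W sinα = -12.1
Slice 2: Δl = 1.9/cos(-2.7°) = 1.902 m; N'_2 = 112·cos(-2.7°) − 23·1.902 = 68.1; c'Δl = 19.78; W sinα = -5.3
Slice 3: Δl = 1.8/cos5.7° = 1.809 m; N'_3 = 151·cos5.7° − 46·1.809 = 67.0; c'Δl = 18.81; W sinα = 15.0
Slice 4: Δl = 2.9/cos16.5° = 3.025 m; N'_4 = 248·cos16.5° − 46·3.025 = 98.7; c'Δl = 31.46; W sinα = 70.4
Slice 5: Δl = 2.1/cos28.8° = 2.396 m; N'_5 = 138·cos28.8° − 12·2.396 = 92.2; c'Δl = 24.92; W sinα = 66.5
Slice 6: Δl = 2.9/cos42.8° = 3.952 m; N'_6 = 89·cos42.8° − 3·3.952 = 53.4; c'Δl = 41.11; W sinα = 60.5
Σc'Δl = 161.6 kN/m; ΣN' = 419.4 kN/m; ΣW sinα = 195.0 kN/m
Resisting = 161.6 + 419.4·tan24.6° = 161.6 + 192.0 = 353.6 kN/m
FS = 353.6 / 195.0 = 1.814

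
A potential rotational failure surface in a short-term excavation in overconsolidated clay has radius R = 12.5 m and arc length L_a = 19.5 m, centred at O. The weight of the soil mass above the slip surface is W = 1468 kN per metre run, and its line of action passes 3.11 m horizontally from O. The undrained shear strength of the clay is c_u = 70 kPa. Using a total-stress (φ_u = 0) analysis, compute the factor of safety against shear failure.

Taking moments about the centre O, the resisting moment is provided by the undrained shear strength acting along the arc:
M_R = c_u·L_a·R = 70·19.50·12.5 = 17062.5 kN·m/m
M_D = W·d = 1468·3.11 = 4565.5 kN·m/m
FS = M_R / M_D = 17062.5 / 4565.5 = 3.737

FS = 3.74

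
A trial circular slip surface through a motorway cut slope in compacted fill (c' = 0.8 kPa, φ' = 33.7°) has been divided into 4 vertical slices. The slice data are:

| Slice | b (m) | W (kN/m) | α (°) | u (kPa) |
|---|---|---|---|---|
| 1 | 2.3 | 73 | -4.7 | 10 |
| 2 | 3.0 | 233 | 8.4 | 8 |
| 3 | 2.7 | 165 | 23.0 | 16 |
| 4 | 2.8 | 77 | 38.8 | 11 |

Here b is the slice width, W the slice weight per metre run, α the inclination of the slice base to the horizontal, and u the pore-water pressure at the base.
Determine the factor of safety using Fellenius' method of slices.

Ordinary method of slices: FS = Σ[c'·Δl_i + (W_i cosα_i − u_i·Δl_i)·tanφ'] / Σ W_i sinα_i, with Δl_i = b_i / cosα_i.
Slice 1: Δl = 2.3/cos(-4.7°) = 2.308 m; N'_1 = 73·cos(-4.7°) − 10·2.308 = 49.7; c'Δl = 1.85; W sinα = -6.0
Slice 2: Δl = 3.0/cos8.4° = 3.033 m; N'_2 = 233·cos8.4° − 8·3.033 = 206.2; c'Δl = 2.43; W sinα = 34.0
Slice 3: Δl = 2.7/cos23.0° = 2.933 m; N'_3 = 165·cos23.0° − 16·2.933 = 105.0; c'Δl = 2.35; W sinα = 64.5
Slice 4: Δl = 2.8/cos38.8° = 3.593 m; N'_4 = 77·cos38.8° − 11·3.593 = 20.5; c'Δl = 2.87; W sinα = 48.2
Σc'Δl = 9.5 kN/m; ΣN' = 381.4 kN/m; ΣW sinα = 140.8 kN/m
Resisting = 9.5 + 381.4·tan33.7° = 9.5 + 254.3 = 263.8 kN/m
FS = 263.8 / 140.8 = 1.874

FS = 1.87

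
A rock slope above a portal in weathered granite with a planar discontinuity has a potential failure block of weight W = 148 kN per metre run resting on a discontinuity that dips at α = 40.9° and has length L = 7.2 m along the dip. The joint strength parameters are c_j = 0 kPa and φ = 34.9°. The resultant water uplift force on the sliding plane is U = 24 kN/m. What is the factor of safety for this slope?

Resolving the block weight along and normal to the plane and applying the Mohr–Coulomb strength on the joint:
N' = W cosα − U = 148·cos40.9° − 24 = 87.9 kN/m
Driving force T = W sinα = 148·sin40.9° = 96.9 kN/m
Resisting force R = c_j·L + N'·tanφ = 0·7.2 + 87.9·tan34.9° = 0.0 + 61.3 = 61.3 kN/m
FS = R / T = 61.3 / 96.9 = 0.633

FS = 0.63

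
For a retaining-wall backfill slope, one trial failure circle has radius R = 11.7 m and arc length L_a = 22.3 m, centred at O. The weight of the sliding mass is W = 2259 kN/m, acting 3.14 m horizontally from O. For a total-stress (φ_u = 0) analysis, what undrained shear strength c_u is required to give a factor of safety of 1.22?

c_u = 33.2 kPa

FS = c_u·L_a·R / (W·d), so c_u = FS·W·d / (L_a·R).
c_u = 1.22·2259·3.14 / (22.30·11.7) = 8653.8 / 260.91 = 33.17 kPa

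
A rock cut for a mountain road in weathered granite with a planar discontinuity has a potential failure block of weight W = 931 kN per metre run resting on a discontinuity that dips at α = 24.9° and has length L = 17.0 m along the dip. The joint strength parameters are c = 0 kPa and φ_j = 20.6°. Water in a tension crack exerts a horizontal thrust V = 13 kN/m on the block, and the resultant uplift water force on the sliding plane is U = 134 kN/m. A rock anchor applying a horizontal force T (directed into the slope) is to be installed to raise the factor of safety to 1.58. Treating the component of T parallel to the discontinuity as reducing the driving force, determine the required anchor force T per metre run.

T = 234 kN/m

Resolving forces along and normal to the sliding plane, with the horizontal anchor force T adding T·sinα to the effective normal force and T·cosα acting up the plane against the driving force:
FS = [cL + (W cosα − U − V sinα + T sinα) tanφ_j] / [W sinα + V cosα − T cosα]
Without the anchor: N' = 705.0 kN/m, driving T_d = 403.8 kN/m, resisting R = 0·17.0 + 705.0·tan20.6° = 265.0 kN/m, FS = 0.66.
Setting FS = 1.58 and solving for T:
1.58·(403.8 − T cos24.9°) = 265.0 + T sin24.9°·tan20.6°
T·(sin24.9°·tan20.6° + 1.58·cos24.9°) = 1.58·403.8 − 265.0
T·(0.4210·0.3759 + 1.58·0.9070) = 638.0 − 265.0 = 373.0
T·1.5914 = 373.0
T = 234.4 kN/m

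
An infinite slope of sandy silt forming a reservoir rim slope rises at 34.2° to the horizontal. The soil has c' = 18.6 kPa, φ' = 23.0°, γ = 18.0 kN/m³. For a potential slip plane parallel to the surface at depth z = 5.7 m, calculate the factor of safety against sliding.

FS = 1.01

For an infinite slope with a slip plane parallel to the surface (no pore pressure): FS = [c' + γz cos²β tanφ'] / [γz sinβ cosβ].
γz = 18.0·5.7 = 102.60 kN/m²
Numerator = 18.6 + 102.60·cos²34.2°·tan23.0° = 18.6 + 102.60·0.6841·0.4245 = 48.392 kPa
Denominator = 102.60·sin34.2°·cos34.2° = 102.60·0.5621·0.8271 = 47.698 kPa
FS = 48.392 / 47.698 = 1.015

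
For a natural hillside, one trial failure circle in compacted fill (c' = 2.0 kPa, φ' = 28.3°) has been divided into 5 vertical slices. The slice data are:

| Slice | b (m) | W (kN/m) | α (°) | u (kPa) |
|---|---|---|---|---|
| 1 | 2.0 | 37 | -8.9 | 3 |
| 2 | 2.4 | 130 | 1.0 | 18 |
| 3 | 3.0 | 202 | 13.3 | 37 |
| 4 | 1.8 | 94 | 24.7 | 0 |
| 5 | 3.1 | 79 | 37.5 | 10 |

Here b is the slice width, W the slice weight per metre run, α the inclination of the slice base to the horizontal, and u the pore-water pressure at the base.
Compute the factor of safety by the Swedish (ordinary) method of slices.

Ordinary method of slices: FS = Σ[c'·Δl_i + (W_i cosα_i − u_i·Δl_i)·tanφ'] / Σ W_i sinα_i, with Δl_i = b_i / cosα_i.
Slice 1: Δl = 2.0/cos(-8.9°) = 2.024 m; N'_1 = 37·cos(-8.9°) − 3·2.024 = 30.5; c'Δl = 4.05; W sinα = -5.7
Slice 2: Δl = 2.4/cos1.0° = 2.400 m; N'_2 = 130·cos1.0° − 18·2.400 = 86.8; c'Δl = 4.80; W sinα = 2.3
Slice 3: Δl = 3.0/cos13.3° = 3.083 m; N'_3 = 202·cos13.3° − 37·3.083 = 82.5; c'Δl = 6.17; W sinα = 46.5
Slice 4: Δl = 1.8/cos24.7° = 1.981 m; N'_4 = 94·cos24.7° − 0·1.981 = 85.4; c'Δl = 3.96; W sinα = 39.3
Slice 5: Δl = 3.1/cos37.5° = 3.907 m; N'_5 = 79·cos37.5° − 10·3.907 = 23.6; c'Δl = 7.81; W sinα = 48.1
Σc'Δl = 26.8 kN/m; ΣN' = 308.8 kN/m; ΣW sinα = 130.4 kN/m
Resisting = 26.8 + 308.8·tan28.3° = 26.8 + 166.3 = 193.1 kN/m
FS = 193.1 / 130.4 = 1.481

FS = 1.48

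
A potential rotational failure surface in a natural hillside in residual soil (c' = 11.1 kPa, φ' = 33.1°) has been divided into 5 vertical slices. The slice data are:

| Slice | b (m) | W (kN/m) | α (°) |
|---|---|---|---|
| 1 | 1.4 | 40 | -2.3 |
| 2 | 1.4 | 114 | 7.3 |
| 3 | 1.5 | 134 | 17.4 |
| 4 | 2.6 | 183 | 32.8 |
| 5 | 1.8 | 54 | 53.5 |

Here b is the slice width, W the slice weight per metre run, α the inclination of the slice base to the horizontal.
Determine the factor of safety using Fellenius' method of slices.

FS = 2.15

Ordinary method of slices: FS = Σ[c'·Δl_i + (W_i cosα_i)·tanφ'] / Σ W_i sinα_i, with Δl_i = b_i / cosα_i.
Slice 1: Δl = 1.4/cos(-2.3°) = 1.401 m; N'_1 = 40·cos(-2.3°) = 40.0; c'Δl = 15.55; W sinα = -1.6
Slice 2: Δl = 1.4/cos7.3° = 1.411 m; N'_2 = 114·cos7.3° = 113.1; c'Δl = 15.67; W sinα = 14.5
Slice 3: Δl = 1.5/cos17.4° = 1.572 m; N'_3 = 134·cos17.4° = 127.9; c'Δl = 17.45; W sinα = 40.1
Slice 4: Δl = 2.6/cos32.8° = 3.093 m; N'_4 = 183·cos32.8° = 153.8; c'Δl = 34.33; W sinα = 99.1
Slice 5: Δl = 1.8/cos53.5° = 3.026 m; N'_5 = 54·cos53.5° = 32.1; c'Δl = 33.59; W sinα = 43.4
Σc'Δl = 116.6 kN/m; ΣN' = 466.9 kN/m; ΣW sinα = 195.5 kN/m
Resisting = 116.6 + 466.9·tan33.1° = 116.6 + 304.3 = 420.9 kN/m
FS = 420.9 / 195.5 = 2.153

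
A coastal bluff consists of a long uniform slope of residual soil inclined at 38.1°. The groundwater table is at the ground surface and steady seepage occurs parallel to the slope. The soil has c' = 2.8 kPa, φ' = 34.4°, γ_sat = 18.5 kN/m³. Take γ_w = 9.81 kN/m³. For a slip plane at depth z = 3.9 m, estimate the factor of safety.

FS = 0.49

With seepage parallel to the slope and the water table at the surface, the effective normal stress on the slip plane uses the buoyant unit weight γ' = γ_sat − γ_w while the driving shear stress uses γ_sat:
FS = [c' + γ' z cos²β tanφ'] / [γ_sat z sinβ cosβ]
γ' = 18.5 − 9.81 = 8.69 kN/m³
Numerator = 2.8 + 8.69·3.9·cos²38.1°·tan34.4° = 2.8 + 8.69·3.9·0.6193·0.6847 = 17.170 kPa
Denominator = 18.5·3.9·sin38.1°·cos38.1° = 18.5·3.9·0.6170·0.7869 = 35.034 kPa
FS = 17.170 / 35.034 = 0.490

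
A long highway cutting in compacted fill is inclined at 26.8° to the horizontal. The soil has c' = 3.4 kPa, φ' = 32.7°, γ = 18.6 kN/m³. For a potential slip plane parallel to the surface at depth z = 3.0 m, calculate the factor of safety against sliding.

FS = 1.42

For an infinite slope with a slip plane parallel to the surface (no pore pressure): FS = [c' + γz cos²β tanφ'] / [γz sinβ cosβ].
γz = 18.6·3.0 = 55.80 kN/m²
Numerator = 3.4 + 55.80·cos²26.8°·tan32.7° = 3.4 + 55.80·0.7967·0.6420 = 31.940 kPa
Denominator = 55.80·sin26.8°·cos26.8° = 55.80·0.4509·0.8926 = 22.457 kPa
FS = 31.940 / 22.457 = 1.422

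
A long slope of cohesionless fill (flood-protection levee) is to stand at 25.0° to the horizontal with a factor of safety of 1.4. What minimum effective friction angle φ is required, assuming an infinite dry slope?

FS = tanφ/tanβ ⇒ tanφ = FS · tanβ = 1.4 · tan25.0° = 0.6528
φ = arctan(0.6528) = 33.14°

φ = 33.1°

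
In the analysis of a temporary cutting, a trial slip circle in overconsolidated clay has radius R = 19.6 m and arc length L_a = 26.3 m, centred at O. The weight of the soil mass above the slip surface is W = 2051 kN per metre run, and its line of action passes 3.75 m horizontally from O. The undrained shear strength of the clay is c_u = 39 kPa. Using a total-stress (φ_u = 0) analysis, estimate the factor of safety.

Taking moments about the centre O, the resisting moment is provided by the undrained shear strength acting along the arc:
M_R = c_u·L_a·R = 39·26.30·19.6 = 20103.7 kN·m/m
M_D = W·d = 2051·3.75 = 7691.2 kN·m/m
FS = M_R / M_D = 20103.7 / 7691.2 = 2.614

FS = 2.61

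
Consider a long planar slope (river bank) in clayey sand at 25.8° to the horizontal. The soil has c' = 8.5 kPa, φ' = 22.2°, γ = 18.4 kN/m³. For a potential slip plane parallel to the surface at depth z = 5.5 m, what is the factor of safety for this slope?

FS = 1.06

For an infinite slope with a slip plane parallel to the surface (no pore pressure): FS = [c' + γz cos²β tanφ'] / [γz sinβ cosβ].
γz = 18.4·5.5 = 101.20 kN/m²
Numerator = 8.5 + 101.20·cos²25.8°·tan22.2° = 8.5 + 101.20·0.8106·0.4081 = 41.976 kPa
Denominator = 101.20·sin25.8°·cos25.8° = 101.20·0.4352·0.9003 = 39.655 kPa
FS = 41.976 / 39.655 = 1.059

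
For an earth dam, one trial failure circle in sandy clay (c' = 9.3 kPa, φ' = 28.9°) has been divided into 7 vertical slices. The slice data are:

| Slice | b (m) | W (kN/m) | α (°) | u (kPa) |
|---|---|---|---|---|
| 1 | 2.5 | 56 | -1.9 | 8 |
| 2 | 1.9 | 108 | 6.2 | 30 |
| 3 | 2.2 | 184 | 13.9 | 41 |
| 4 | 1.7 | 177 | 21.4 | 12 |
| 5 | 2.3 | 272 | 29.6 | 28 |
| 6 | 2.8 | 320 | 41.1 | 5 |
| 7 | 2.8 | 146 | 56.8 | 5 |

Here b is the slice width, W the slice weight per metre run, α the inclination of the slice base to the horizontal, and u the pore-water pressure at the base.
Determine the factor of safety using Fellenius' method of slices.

Ordinary method of slices: FS = Σ[c'·Δl_i + (W_i cosα_i − u_i·Δl_i)·tanφ'] / Σ W_i sinα_i, with Δl_i = b_i / cosα_i.
Slice 1: Δl = 2.5/cos(-1.9°) = 2.501 m; N'_1 = 56·cos(-1.9°) − 8·2.501 = 36.0; c'Δl = 23.26; W sinα = -1.9
Slice 2: Δl = 1.9/cos6.2° = 1.911 m; N'_2 = 108·cos6.2° − 30·1.911 = 50.0; c'Δl = 17.77; W sinα = 11.7
Slice 3: Δl = 2.2/cos13.9° = 2.266 m; N'_3 = 184·cos13.9° − 41·2.266 = 85.7; c'Δl = 21.08; W sinα = 44.2
Slice 4: Δl = 1.7/cos21.4° = 1.826 m; N'_4 = 177·cos21.4° − 12·1.826 = 142.9; c'Δl = 16.98; W sinα = 64.6
Slice 5: Δl = 2.3/cos29.6° = 2.645 m; N'_5 = 272·cos29.6° − 28·2.645 = 162.4; c'Δl = 24.60; W sinα = 134.4
Slice 6: Δl = 2.8/cos41.1° = 3.716 m; N'_6 = 320·cos41.1° − 5·3.716 = 222.6; c'Δl = 34.56; W sinα = 210.4
Slice 7: Δl = 2.8/cos56.8° = 5.114 m; N'_7 = 146·cos56.8° − 5·5.114 = 54.4; c'Δl = 47.56; W sinα = 122.2
Σc'Δl = 185.8 kN/m; ΣN' = 753.9 kN/m; ΣW sinα = 585.5 kN/m
Resisting = 185.8 + 753.9·tan28.9° = 185.8 + 416.2 = 602.0 kN/m
FS = 602.0 / 585.5 = 1.028

FS = 1.03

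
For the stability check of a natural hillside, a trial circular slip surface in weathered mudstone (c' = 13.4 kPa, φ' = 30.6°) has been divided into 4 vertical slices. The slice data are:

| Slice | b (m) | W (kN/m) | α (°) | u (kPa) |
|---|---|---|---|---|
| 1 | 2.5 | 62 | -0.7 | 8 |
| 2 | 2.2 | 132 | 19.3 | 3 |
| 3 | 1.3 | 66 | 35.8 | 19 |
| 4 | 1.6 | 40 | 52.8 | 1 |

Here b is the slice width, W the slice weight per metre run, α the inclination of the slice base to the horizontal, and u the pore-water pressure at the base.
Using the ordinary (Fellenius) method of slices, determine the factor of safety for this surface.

Ordinary method of slices: FS = Σ[c'·Δl_i + (W_i cosα_i − u_i·Δl_i)·tanφ'] / Σ W_i sinα_i, with Δl_i = b_i / cosα_i.
Slice 1: Δl = 2.5/cos(-0.7°) = 2.500 m; N'_1 = 62·cos(-0.7°) − 8·2.500 = 42.0; c'Δl = 33.50; W sinα = -0.8
Slice 2: Δl = 2.2/cos19.3° = 2.331 m; N'_2 = 132·cos19.3° − 3·2.331 = 117.6; c'Δl = 31.24; W sinα = 43.6
Slice 3: Δl = 1.3/cos35.8° = 1.603 m; N'_3 = 66·cos35.8° − 19·1.603 = 23.1; c'Δl = 21.48; W sinα = 38.6
Slice 4: Δl = 1.6/cos52.8° = 2.646 m; N'_4 = 40·cos52.8° − 1·2.646 = 21.5; c'Δl = 35.46; W sinα = 31.9
Σc'Δl = 121.7 kN/m; ΣN' = 204.2 kN/m; ΣW sinα = 113.3 kN/m
Resisting = 121.7 + 204.2·tan30.6° = 121.7 + 120.8 = 242.4 kN/m
FS = 242.4 / 113.3 = 2.139

FS = 2.14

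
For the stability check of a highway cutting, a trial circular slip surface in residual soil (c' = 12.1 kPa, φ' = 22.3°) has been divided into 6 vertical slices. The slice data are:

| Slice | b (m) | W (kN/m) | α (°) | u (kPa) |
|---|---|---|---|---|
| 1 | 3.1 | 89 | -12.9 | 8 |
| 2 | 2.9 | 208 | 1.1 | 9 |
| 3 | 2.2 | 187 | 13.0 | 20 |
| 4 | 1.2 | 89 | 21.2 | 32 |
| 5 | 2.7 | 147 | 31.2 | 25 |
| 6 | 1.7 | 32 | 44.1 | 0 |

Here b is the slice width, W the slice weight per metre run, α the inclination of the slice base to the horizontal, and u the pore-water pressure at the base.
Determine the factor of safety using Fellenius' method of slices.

FS = 2.46

Ordinary method of slices: FS = Σ[c'·Δl_i + (W_i cosα_i − u_i·Δl_i)·tanφ'] / Σ W_i sinα_i, with Δl_i = b_i / cosα_i.
Slice 1: Δl = 3.1/cos(-12.9°) = 3.180 m; N'_1 = 89·cos(-12.9°) − 8·3.180 = 61.3; c'Δl = 38.48; W sinα = -19.9
Slice 2: Δl = 2.9/cos1.1° = 2.901 m; N'_2 = 208·cos1.1° − 9·2.901 = 181.9; c'Δl = 35.10; W sinα = 4.0
Slice 3: Δl = 2.2/cos13.0° = 2.258 m; N'_3 = 187·cos13.0° − 20·2.258 = 137.0; c'Δl = 27.32; W sinα = 42.1
Slice 4: Δl = 1.2/cos21.2° = 1.287 m; N'_4 = 89·cos21.2° − 32·1.287 = 41.8; c'Δl = 15.57; W sinα = 32.2
Slice 5: Δl = 2.7/cos31.2° = 3.157 m; N'_5 = 147·cos31.2° − 25·3.157 = 46.8; c'Δl = 38.19; W sinα = 76.1
Slice 6: Δl = 1.7/cos44.1° = 2.367 m; N'_6 = 32·cos44.1° − 0·2.367 = 23.0; c'Δl = 28.64; W sinα = 22.3
Σc'Δl = 183.3 kN/m; ΣN' = 491.8 kN/m; ΣW sinα = 156.8 kN/m
Resisting = 183.3 + 491.8·tan22.3° = 183.3 + 201.7 = 385.0 kN/m
FS = 385.0 / 156.8 = 2.456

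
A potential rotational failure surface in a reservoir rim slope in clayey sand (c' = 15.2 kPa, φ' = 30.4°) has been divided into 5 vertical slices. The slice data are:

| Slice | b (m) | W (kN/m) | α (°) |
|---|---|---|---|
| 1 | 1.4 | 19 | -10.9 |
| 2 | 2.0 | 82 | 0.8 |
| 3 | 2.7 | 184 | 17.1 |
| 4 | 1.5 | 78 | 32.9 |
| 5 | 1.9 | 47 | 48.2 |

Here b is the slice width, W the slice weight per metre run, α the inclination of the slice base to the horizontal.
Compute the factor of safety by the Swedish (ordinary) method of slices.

FS = 2.98

Ordinary method of slices: FS = Σ[c'·Δl_i + (W_i cosα_i)·tanφ'] / Σ W_i sinα_i, with Δl_i = b_i / cosα_i.
Slice 1: Δl = 1.4/cos(-10.9°) = 1.426 m; N'_1 = 19·cos(-10.9°) = 18.7; c'Δl = 21.67; W sinα = -3.6
Slice 2: Δl = 2.0/cos0.8° = 2.000 m; N'_2 = 82·cos0.8° = 82.0; c'Δl = 30.40; W sinα = 1.1
Slice 3: Δl = 2.7/cos17.1° = 2.825 m; N'_3 = 184·cos17.1° = 175.9; c'Δl = 42.94; W sinα = 54.1
Slice 4: Δl = 1.5/cos32.9° = 1.787 m; N'_4 = 78·cos32.9° = 65.5; c'Δl = 27.16; W sinα = 42.4
Slice 5: Δl = 1.9/cos48.2° = 2.851 m; N'_5 = 47·cos48.2° = 31.3; c'Δl = 43.33; W sinα = 35.0
Σc'Δl = 165.5 kN/m; ΣN' = 373.3 kN/m; ΣW sinα = 129.1 kN/m
Resisting = 165.5 + 373.3·tan30.4° = 165.5 + 219.0 = 384.5 kN/m
FS = 384.5 / 129.1 = 2.979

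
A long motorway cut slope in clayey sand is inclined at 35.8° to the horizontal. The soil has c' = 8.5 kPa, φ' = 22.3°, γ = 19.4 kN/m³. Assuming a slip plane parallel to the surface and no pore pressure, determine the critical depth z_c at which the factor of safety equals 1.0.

z_c = 2.14 m

Setting FS = 1.00 in FS = [c' + γz cos²β tanφ'] / [γz sinβ cosβ] and solving for z:
z = c' / [γ cosβ (FS·sinβ − cosβ·tanφ')]
  = 8.5 / [19.4·cos35.8°·(1.00·sin35.8° − cos35.8°·tan22.3°)]
  = 8.5 / [19.4·0.8111·(1.00·0.5850 − 0.8111·0.4101)]
  = 8.5 / 3.9701 = 2.141 m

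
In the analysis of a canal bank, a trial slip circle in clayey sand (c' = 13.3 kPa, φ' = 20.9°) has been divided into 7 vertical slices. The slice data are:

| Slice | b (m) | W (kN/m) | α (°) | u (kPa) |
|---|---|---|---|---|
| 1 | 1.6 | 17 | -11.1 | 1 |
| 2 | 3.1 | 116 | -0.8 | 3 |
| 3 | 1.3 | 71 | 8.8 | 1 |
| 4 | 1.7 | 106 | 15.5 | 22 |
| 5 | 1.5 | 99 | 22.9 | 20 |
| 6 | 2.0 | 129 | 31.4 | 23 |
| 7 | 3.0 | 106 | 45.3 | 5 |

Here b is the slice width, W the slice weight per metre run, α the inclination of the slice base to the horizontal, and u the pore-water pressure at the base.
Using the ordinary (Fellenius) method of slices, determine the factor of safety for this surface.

FS = 1.74

Ordinary method of slices: FS = Σ[c'·Δl_i + (W_i cosα_i − u_i·Δl_i)·tanφ'] / Σ W_i sinα_i, with Δl_i = b_i / cosα_i.
Slice 1: Δl = 1.6/cos(-11.1°) = 1.631 m; N'_1 = 17·cos(-11.1°) − 1·1.631 = 15.1; c'Δl = 21.69; W sinα = -3.3
Slice 2: Δl = 3.1/cos(-0.8°) = 3.100 m; N'_2 = 116·cos(-0.8°) − 3·3.100 = 106.7; c'Δl = 41.23; W sinα = -1.6
Slice 3: Δl = 1.3/cos8.8° = 1.315 m; N'_3 = 71·cos8.8° − 1·1.315 = 68.8; c'Δl = 17.50; W sinα = 10.9
Slice 4: Δl = 1.7/cos15.5° = 1.764 m; N'_4 = 106·cos15.5° − 22·1.764 = 63.3; c'Δl = 23.46; W sinα = 28.3
Slice 5: Δl = 1.5/cos22.9° = 1.628 m; N'_5 = 99·cos22.9° − 20·1.628 = 58.6; c'Δl = 21.66; W sinα = 38.5
Slice 6: Δl = 2.0/cos31.4° = 2.343 m; N'_6 = 129·cos31.4° − 23·2.343 = 56.2; c'Δl = 31.16; W sinα = 67.2
Slice 7: Δl = 3.0/cos45.3° = 4.265 m; N'_7 = 106·cos45.3° − 5·4.265 = 53.2; c'Δl = 56.72; W sinα = 75.3
Σc'Δl = 213.4 kN/m; ΣN' = 422.0 kN/m; ΣW sinα = 215.4 kN/m
Resisting = 213.4 + 422.0·tan20.9° = 213.4 + 161.1 = 374.6 kN/m
FS = 374.6 / 215.4 = 1.739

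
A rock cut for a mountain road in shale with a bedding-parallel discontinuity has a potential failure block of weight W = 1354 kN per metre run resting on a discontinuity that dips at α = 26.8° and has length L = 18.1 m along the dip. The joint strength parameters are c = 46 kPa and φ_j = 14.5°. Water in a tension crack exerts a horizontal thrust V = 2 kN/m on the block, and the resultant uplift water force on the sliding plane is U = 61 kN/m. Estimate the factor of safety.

Resolving the block weight along and normal to the plane and applying the Mohr–Coulomb strength on the joint:
N' = W cosα − U − V sinα = 1354·cos26.8° − 61 − 2·sin26.8° = 1146.7 kN/m
Driving force T = W sinα + V cosα = 1354·sin26.8° + 2·cos26.8° = 612.3 kN/m
Resisting force R = c·L + N'·tanφ_j = 46·18.1 + 1146.7·tan14.5° = 832.6 + 296.5 = 1129.1 kN/m
FS = R / T = 1129.1 / 612.3 = 1.844

FS = 1.84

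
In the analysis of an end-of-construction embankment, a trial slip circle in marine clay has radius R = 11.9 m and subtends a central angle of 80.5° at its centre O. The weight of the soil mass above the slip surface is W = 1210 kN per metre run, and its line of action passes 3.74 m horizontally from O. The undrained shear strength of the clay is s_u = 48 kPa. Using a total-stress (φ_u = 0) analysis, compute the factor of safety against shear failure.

FS = 2.11

Taking moments about the centre O, the resisting moment is provided by the undrained shear strength acting along the arc:
Arc length L_a = R·θ = 11.9·(80.5°·π/180) = 11.9·1.4050 = 16.72 m
M_R = s_u·L_a·R = 48·16.72·11.9 = 9550.1 kN·m/m
M_D = W·d = 1210·3.74 = 4525.4 kN·m/m
FS = M_R / M_D = 9550.1 / 4525.4 = 2.110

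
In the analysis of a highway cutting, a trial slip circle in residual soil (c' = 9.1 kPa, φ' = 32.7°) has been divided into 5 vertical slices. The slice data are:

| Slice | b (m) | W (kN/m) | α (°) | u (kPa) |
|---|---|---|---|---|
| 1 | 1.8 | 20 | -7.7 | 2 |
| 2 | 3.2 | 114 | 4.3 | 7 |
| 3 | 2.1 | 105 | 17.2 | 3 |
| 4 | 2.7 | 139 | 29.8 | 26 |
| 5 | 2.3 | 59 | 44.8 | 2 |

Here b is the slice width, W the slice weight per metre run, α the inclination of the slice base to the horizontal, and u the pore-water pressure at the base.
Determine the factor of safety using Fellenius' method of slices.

Ordinary method of slices: FS = Σ[c'·Δl_i + (W_i cosα_i − u_i·Δl_i)·tanφ'] / Σ W_i sinα_i, with Δl_i = b_i / cosα_i.
Slice 1: Δl = 1.8/cos(-7.7°) = 1.816 m; N'_1 = 20·cos(-7.7°) − 2·1.816 = 16.2; c'Δl = 16.53; W sinα = -2.7
Slice 2: Δl = 3.2/cos4.3° = 3.209 m; N'_2 = 114·cos4.3° − 7·3.209 = 91.2; c'Δl = 29.20; W sinα = 8.5
Slice 3: Δl = 2.1/cos17.2° = 2.198 m; N'_3 = 105·cos17.2° − 3·2.198 = 93.7; c'Δl = 20.00; W sinα = 31.0
Slice 4: Δl = 2.7/cos29.8° = 3.111 m; N'_4 = 139·cos29.8° − 26·3.111 = 39.7; c'Δl = 28.31; W sinα = 69.1
Slice 5: Δl = 2.3/cos44.8° = 3.241 m; N'_5 = 59·cos44.8° − 2·3.241 = 35.4; c'Δl = 29.50; W sinα = 41.6
Σc'Δl = 123.5 kN/m; ΣN' = 276.2 kN/m; ΣW sinα = 147.6 kN/m
Resisting = 123.5 + 276.2·tan32.7° = 123.5 + 177.3 = 300.9 kN/m
FS = 300.9 / 147.6 = 2.039

FS = 2.04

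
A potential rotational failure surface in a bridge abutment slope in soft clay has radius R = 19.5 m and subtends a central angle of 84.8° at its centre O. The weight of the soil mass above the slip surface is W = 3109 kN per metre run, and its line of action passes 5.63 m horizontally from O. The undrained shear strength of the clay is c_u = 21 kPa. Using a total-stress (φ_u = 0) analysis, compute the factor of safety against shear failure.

Taking moments about the centre O, the resisting moment is provided by the undrained shear strength acting along the arc:
Arc length L_a = R·θ = 19.5·(84.8°·π/180) = 19.5·1.4800 = 28.86 m
M_R = c_u·L_a·R = 21·28.86·19.5 = 11818.5 kN·m/m
M_D = W·d = 3109·5.63 = 17503.7 kN·m/m
FS = M_R / M_D = 11818.5 / 17503.7 = 0.675

FS = 0.68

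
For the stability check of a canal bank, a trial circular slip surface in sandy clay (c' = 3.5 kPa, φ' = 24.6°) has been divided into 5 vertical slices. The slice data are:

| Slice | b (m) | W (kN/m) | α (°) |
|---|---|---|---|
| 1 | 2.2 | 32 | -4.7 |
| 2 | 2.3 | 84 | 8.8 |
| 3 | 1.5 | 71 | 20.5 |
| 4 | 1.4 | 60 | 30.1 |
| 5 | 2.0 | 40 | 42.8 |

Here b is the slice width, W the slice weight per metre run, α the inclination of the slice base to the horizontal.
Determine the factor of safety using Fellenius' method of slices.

FS = 1.70

Ordinary method of slices: FS = Σ[c'·Δl_i + (W_i cosα_i)·tanφ'] / Σ W_i sinα_i, with Δl_i = b_i / cosα_i.
Slice 1: Δl = 2.2/cos(-4.7°) = 2.207 m; N'_1 = 32·cos(-4.7°) = 31.9; c'Δl = 7.73; W sinα = -2.6
Slice 2: Δl = 2.3/cos8.8° = 2.327 m; N'_2 = 84·cos8.8° = 83.0; c'Δl = 8.15; W sinα = 12.9
Slice 3: Δl = 1.5/cos20.5° = 1.601 m; N'_3 = 71·cos20.5° = 66.5; c'Δl = 5.60; W sinα = 24.9
Slice 4: Δl = 1.4/cos30.1° = 1.618 m; N'_4 = 60·cos30.1° = 51.9; c'Δl = 5.66; W sinα = 30.1
Slice 5: Δl = 2.0/cos42.8° = 2.726 m; N'_5 = 40·cos42.8° = 29.3; c'Δl = 9.54; W sinα = 27.2
Σc'Δl = 36.7 kN/m; ΣN' = 262.7 kN/m; ΣW sinα = 92.4 kN/m
Resisting = 36.7 + 262.7·tan24.6° = 36.7 + 120.3 = 156.9 kN/m
FS = 156.9 / 92.4 = 1.699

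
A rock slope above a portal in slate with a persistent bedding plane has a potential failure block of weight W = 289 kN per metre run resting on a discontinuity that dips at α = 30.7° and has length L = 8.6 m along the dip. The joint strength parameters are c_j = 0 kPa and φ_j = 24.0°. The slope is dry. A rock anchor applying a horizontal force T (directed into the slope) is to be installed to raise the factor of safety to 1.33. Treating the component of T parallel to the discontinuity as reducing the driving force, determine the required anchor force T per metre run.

T = 62 kN/m

Resolving forces along and normal to the sliding plane, with the horizontal anchor force T adding T·sinα to the effective normal force and T·cosα acting up the plane against the driving force:
FS = [c_jL + (W cosα + T sinα) tanφ_j] / [W sinα − T cosα]
Without the anchor: N' = 248.5 kN/m, driving T_d = 147.5 kN/m, resisting R = 0·8.6 + 248.5·tan24.0° = 110.6 kN/m, FS = 0.75.
Setting FS = 1.33 and solving for T:
1.33·(147.5 − T cos30.7°) = 110.6 + T sin30.7°·tan24.0°
T·(sin30.7°·tan24.0° + 1.33·cos30.7°) = 1.33·147.5 − 110.6
T·(0.5105·0.4452 + 1.33·0.8599) = 196.2 − 110.6 = 85.6
T·1.3709 = 85.6
T = 62.4 kN/m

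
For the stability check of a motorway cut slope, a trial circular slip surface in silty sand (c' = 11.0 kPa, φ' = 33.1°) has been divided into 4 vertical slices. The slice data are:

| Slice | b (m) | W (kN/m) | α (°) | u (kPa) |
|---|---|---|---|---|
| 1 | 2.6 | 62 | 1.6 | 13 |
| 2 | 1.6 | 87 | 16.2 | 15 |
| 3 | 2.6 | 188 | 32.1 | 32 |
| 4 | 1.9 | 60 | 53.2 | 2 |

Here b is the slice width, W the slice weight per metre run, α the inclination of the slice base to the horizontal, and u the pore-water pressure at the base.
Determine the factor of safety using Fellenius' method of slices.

Ordinary method of slices: FS = Σ[c'·Δl_i + (W_i cosα_i − u_i·Δl_i)·tanφ'] / Σ W_i sinα_i, with Δl_i = b_i / cosα_i.
Slice 1: Δl = 2.6/cos1.6° = 2.601 m; N'_1 = 62·cos1.6° − 13·2.601 = 28.2; c'Δl = 28.61; W sinα = 1.7
Slice 2: Δl = 1.6/cos16.2° = 1.666 m; N'_2 = 87·cos16.2° − 15·1.666 = 58.6; c'Δl = 18.33; W sinα = 24.3
Slice 3: Δl = 2.6/cos32.1° = 3.069 m; N'_3 = 188·cos32.1° − 32·3.069 = 61.0; c'Δl = 33.76; W sinα = 99.9
Slice 4: Δl = 1.9/cos53.2° = 3.172 m; N'_4 = 60·cos53.2° − 2·3.172 = 29.6; c'Δl = 34.89; W sinα = 48.0
Σc'Δl = 115.6 kN/m; ΣN' = 177.4 kN/m; ΣW sinα = 174.0 kN/m
Resisting = 115.6 + 177.4·tan33.1° = 115.6 + 115.6 = 231.2 kN/m
FS = 231.2 / 174.0 = 1.329

FS = 1.33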